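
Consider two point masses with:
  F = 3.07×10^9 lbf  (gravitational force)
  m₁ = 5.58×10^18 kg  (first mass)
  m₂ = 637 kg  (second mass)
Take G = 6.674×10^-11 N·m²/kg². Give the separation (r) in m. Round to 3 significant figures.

From Newton's law of gravitation: r = √(G·m₁m₂/F).
F = 3.07×10^9 lbf = 1.366×10^10 N; m₁ = 5.58×10^18 kg; m₂ = 637 kg; G = 6.674×10^-11 N·m²/kg².
r = 4.168 m

4.17 m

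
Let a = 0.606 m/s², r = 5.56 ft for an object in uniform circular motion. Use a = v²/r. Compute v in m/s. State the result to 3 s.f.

1.01 m/s

Rearranging: v = √(a·r).
a = 0.606 m/s²; r = 5.56 ft = 1.695 m.
v = 1.013 m/s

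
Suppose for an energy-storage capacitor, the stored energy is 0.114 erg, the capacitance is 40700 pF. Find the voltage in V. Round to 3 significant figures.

0.748 V

Solving E = ½C·V² for V: V = √(2E/C).
E = 0.114 erg = 1.140×10^-8 J; C = 40700 pF = 4.070×10^-8 F.
V = 0.7485 V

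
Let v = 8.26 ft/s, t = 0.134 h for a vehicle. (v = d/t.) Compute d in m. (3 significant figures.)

1210 m

Solving v = d/t for d: d = v·t.
v = 8.26 ft/s = 2.518 m/s; t = 0.134 h = 482.4 s.
d = 1215 m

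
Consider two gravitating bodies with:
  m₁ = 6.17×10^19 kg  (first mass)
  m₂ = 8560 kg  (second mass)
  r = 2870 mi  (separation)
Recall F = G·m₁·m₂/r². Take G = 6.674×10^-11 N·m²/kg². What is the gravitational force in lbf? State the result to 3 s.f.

Directly: F = Gm₁m₂/r².
m₁ = 6.17×10^19 kg; m₂ = 8560 kg; r = 2870 mi = 4.619×10^6 m; G = 6.674×10^-11 N·m²/kg².
F = 1.652 N
1.652 N × (1 lbf / 4.448 N) = 0.3714 lbf

0.371 lbf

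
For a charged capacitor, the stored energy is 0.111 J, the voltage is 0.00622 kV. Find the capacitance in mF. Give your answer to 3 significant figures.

Rearranging E = ½C·V² for C: C = 2E/V².
E = 0.111 J; V = 0.00622 kV = 6.220 V.
C = 0.005738 F
0.005738 F × (1 mF / 0.001000 F) = 5.738 mF

5.74 mF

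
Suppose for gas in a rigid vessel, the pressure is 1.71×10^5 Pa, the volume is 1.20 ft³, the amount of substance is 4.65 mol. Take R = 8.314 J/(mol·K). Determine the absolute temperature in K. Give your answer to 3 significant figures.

From the ideal-gas law: T = PV/(nR).
P = 1.71×10^5 Pa; V = 1.20 ft³ = 0.03398 m³; n = 4.65 mol; R = 8.314 J/(mol·K).
T = 150.3 K

150 K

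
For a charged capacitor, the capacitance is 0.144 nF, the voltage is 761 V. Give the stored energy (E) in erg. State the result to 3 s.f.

417 erg

E is given directly by: E = ½CV².
C = 0.144 nF = 1.440×10^-10 F; V = 761 V.
E = 4.170×10^-5 J  (the unit combination reduces to kg·m²/s² = J)
4.170×10^-5 J × (1 erg / 1.000×10^-7 J) = 417.0 erg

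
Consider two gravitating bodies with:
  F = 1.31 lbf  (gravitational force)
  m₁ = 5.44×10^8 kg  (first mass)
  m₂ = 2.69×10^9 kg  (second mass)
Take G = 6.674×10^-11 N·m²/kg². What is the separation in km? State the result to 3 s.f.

4.09 km

Rearranging: r = √(G·m₁m₂/F).
F = 1.31 lbf = 5.827 N; m₁ = 5.44×10^8 kg; m₂ = 2.69×10^9 kg; G = 6.674×10^-11 N·m²/kg².
r = 4094 m
4094 m × (1 km / 1000 m) = 4.094 km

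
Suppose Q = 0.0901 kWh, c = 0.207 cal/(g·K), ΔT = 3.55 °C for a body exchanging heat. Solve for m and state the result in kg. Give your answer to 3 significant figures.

Rearranging: m = Q/(c·ΔT).
Q = 0.0901 kWh = 3.244×10^5 J; c = 0.207 cal/(g·K) = 866.1 J/(kg·K); ΔT = 3.55 °C = 3.550 K.
m = 105.5 kg

105 kg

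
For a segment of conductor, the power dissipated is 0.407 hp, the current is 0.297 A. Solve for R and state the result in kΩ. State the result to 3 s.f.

Solving P = I²R for R: R = P/I².
P = 0.407 hp = 303.5 W; I = 0.297 A.
R = 3441 Ω
3441 Ω × (1 kΩ / 1000 Ω) = 3.441 kΩ

3.44 kΩ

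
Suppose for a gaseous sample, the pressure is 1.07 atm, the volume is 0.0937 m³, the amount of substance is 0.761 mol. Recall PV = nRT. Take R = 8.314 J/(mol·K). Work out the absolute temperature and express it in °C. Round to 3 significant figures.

Solving PV = nRT for T: T = PV/(nR).
P = 1.07 atm = 1.084×10^5 Pa; V = 0.0937 m³; n = 0.761 mol; R = 8.314 J/(mol·K).
T = 1606 K
1606 K − 273.15 = 1332 °C

1330 °C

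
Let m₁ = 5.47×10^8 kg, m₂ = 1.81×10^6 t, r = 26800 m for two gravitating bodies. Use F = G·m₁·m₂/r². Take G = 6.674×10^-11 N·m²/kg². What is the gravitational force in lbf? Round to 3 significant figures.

From Newton's law of gravitation: F = Gm₁m₂/r².
m₁ = 5.47×10^8 kg; m₂ = 1.81×10^6 t = 1.810×10^9 kg; r = 26800 m; G = 6.674×10^-11 N·m²/kg².
F = 0.09200 N
0.09200 N × (1 lbf / 4.448 N) = 0.02068 lbf

0.0207 lbf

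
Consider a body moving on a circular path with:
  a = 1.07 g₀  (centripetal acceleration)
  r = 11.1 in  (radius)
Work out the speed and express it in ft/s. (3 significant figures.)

Solving a = v²/r for v: v = √(a·r).
a = 1.07 g₀ = 10.49 m/s²; r = 11.1 in = 0.2819 m.
v = 1.720 m/s
1.720 m/s × (1 ft/s / 0.3048 m/s) = 5.643 ft/s

5.64 ft/s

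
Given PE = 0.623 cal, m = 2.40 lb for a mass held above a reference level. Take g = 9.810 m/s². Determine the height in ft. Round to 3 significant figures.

Solving PE = m·g·h for h: h = PE/(m·g).
PE = 0.623 cal = 2.607 J; m = 2.40 lb = 1.089 kg; g = 9.810 m/s².
h = 0.2441 m
0.2441 m × (1 ft / 0.3048 m) = 0.8008 ft

0.801 ft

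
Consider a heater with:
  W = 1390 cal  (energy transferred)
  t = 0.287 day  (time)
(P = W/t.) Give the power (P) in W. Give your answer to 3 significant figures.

P is given directly by: P = W/t.
W = 1390 cal = 5816 J; t = 0.287 day = 24797 s.
P = 0.2345 W

0.235 W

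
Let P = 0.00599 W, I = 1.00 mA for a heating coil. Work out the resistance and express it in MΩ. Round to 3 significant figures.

Solving P = I²R for R: R = P/I².
P = 0.00599 W; I = 1.00 mA = 0.001000 A.
R = 5990 Ω
5990 Ω × (1 MΩ / 1.000×10^6 Ω) = 0.005990 MΩ

0.00599 MΩ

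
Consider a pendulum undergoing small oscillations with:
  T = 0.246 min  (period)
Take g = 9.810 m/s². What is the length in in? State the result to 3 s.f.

Rearranging: L = g·(T/2π)².
T = 0.246 min = 14.76 s; g = 9.810 m/s².
L = 54.14 m
54.14 m × (1 in / 0.02540 m) = 2131 in

2130 in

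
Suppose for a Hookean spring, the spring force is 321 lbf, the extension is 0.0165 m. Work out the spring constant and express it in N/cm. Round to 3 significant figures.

From Hooke's law: k = F/x.
F = 321 lbf = 1428 N; x = 0.0165 m.
k = 86538 N/m
86538 N/m × (1 N/cm / 100.0 N/m) = 865.4 N/cm

865 N/cm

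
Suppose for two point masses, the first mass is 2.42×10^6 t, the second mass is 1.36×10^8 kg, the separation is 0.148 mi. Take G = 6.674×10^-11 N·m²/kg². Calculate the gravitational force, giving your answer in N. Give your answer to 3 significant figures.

From Newton's law of gravitation: F = Gm₁m₂/r².
m₁ = 2.42×10^6 t = 2.420×10^9 kg; m₂ = 1.36×10^8 kg; r = 0.148 mi = 238.2 m; G = 6.674×10^-11 N·m²/kg².
F = 387.2 N  (the unit combination reduces to kg·m/s² = N)

387 N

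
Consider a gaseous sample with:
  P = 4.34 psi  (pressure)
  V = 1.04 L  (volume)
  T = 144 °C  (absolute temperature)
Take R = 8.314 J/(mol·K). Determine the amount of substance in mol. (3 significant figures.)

0.00897 mol

Solving PV = nRT for n: n = PV/(RT).
P = 4.34 psi = 29923 Pa; V = 1.04 L = 0.001040 m³; T = 144 °C = 417.1 K; R = 8.314 J/(mol·K).
n = 0.008973 mol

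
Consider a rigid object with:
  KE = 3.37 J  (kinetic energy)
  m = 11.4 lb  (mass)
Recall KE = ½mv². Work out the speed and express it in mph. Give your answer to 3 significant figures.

Rearranging: v = √(2·KE/m).
KE = 3.37 J; m = 11.4 lb = 5.171 kg.
v = 1.142 m/s
1.142 m/s × (1 mph / 0.4470 m/s) = 2.554 mph

2.55 mph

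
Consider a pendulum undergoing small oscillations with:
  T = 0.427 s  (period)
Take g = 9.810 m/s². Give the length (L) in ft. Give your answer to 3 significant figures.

0.149 ft

Rearranging: L = g·(T/2π)².
T = 0.427 s; g = 9.810 m/s².
L = 0.04531 m
0.04531 m × (1 ft / 0.3048 m) = 0.1486 ft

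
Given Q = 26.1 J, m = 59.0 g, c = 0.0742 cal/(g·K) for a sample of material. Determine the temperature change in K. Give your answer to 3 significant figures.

1.42 K

Rearranging: ΔT = Q/(m·c).
Q = 26.1 J; m = 59.0 g = 0.05900 kg; c = 0.0742 cal/(g·K) = 310.5 J/(kg·K).
ΔT = 1.425 K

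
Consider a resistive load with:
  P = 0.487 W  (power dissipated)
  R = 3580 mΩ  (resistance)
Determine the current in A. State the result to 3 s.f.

0.369 A

Rearranging P = I²R for I: I = √(P/R).
P = 0.487 W; R = 3580 mΩ = 3.580 Ω.
I = 0.3688 A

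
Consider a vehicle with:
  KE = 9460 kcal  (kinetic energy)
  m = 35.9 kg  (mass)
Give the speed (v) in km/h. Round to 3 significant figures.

Rearranging KE = ½mv² for v: v = √(2·KE/m).
KE = 9460 kcal = 3.958×10^7 J; m = 35.9 kg.
v = 1485 m/s
1485 m/s × (1 km/h / 0.2778 m/s) = 5346 km/h

5350 km/h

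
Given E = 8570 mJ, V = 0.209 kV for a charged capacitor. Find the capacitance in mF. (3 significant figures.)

0.392 mF

Solving E = ½C·V² for C: C = 2E/V².
E = 8570 mJ = 8.570 J; V = 0.209 kV = 209.0 V.
C = 3.924×10^-4 F
3.924×10^-4 F × (1 mF / 0.001000 F) = 0.3924 mF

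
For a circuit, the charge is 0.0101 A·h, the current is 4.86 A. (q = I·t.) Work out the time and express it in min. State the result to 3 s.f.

Rearranging q = I·t for t: t = q/I.
q = 0.0101 A·h = 36.36 C; I = 4.86 A.
t = 7.481 s
7.481 s × (1 min / 60.00 s) = 0.1247 min

0.125 min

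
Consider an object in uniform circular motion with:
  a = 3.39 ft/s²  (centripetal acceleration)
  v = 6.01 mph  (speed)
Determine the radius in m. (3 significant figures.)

Rearranging a = v²/r for r: r = v²/a.
a = 3.39 ft/s² = 1.033 m/s²; v = 6.01 mph = 2.687 m/s.
r = 6.986 m

6.99 m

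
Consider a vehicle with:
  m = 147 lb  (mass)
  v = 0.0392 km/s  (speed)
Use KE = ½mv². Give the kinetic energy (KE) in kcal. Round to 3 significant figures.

Directly: KE = ½mv².
m = 147 lb = 66.68 kg; v = 0.0392 km/s = 39.20 m/s.
KE = 51230 J
51230 J × (1 kcal / 4184 J) = 12.24 kcal

12.2 kcal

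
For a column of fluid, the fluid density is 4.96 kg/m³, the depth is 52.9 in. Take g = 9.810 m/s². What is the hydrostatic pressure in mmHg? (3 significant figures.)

0.490 mmHg

Directly: P = ρgh.
ρ = 4.96 kg/m³; h = 52.9 in = 1.344 m; g = 9.810 m/s².
P = 65.38 Pa
65.38 Pa × (1 mmHg / 133.3 Pa) = 0.4904 mmHg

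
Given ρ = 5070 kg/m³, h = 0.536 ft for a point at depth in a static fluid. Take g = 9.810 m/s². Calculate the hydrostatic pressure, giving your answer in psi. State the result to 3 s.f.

P is given directly by: P = ρgh.
ρ = 5070 kg/m³; h = 0.536 ft = 0.1634 m; g = 9.810 m/s².
P = 8126 Pa
8126 Pa × (1 psi / 6895 Pa) = 1.179 psi

1.18 psi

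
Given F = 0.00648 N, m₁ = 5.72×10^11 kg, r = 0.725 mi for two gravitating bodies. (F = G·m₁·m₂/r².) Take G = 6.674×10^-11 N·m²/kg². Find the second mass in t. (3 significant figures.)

0.231 t

From Newton's law of gravitation: m₂ = F·r²/(G·m₁).
F = 0.00648 N; m₁ = 5.72×10^11 kg; r = 0.725 mi = 1167 m; G = 6.674×10^-11 N·m²/kg².
m₂ = 231.1 kg
231.1 kg × (1 t / 1000 kg) = 0.2311 t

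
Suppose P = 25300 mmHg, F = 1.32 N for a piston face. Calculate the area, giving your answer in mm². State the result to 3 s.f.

0.391 mm²

Rearranging P = F/A for A: A = F/P.
P = 25300 mmHg = 3.373×10^6 Pa; F = 1.32 N.
A = 3.913×10^-7 m²
3.913×10^-7 m² × (1 mm² / 1.000×10^-6 m²) = 0.3913 mm²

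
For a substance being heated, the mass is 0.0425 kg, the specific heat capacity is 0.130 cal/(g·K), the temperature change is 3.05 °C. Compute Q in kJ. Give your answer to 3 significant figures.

0.0705 kJ

Q is given directly by: Q = mcΔT.
m = 0.0425 kg; c = 0.130 cal/(g·K) = 543.9 J/(kg·K); ΔT = 3.05 °C = 3.050 K.
Q = 70.51 J  (the unit combination reduces to kg·m²/s² = J)
70.51 J × (1 kJ / 1000 J) = 0.07051 kJ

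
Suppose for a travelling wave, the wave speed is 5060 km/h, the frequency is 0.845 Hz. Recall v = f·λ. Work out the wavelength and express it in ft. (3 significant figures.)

5460 ft

Rearranging v = f·λ for λ: λ = v/f.
v = 5060 km/h = 1406 m/s; f = 0.845 Hz.
λ = 1663 m
1663 m × (1 ft / 0.3048 m) = 5457 ft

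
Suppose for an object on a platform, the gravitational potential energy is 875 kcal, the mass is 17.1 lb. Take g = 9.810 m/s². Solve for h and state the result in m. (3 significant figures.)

48100 m

Rearranging: h = PE/(m·g).
PE = 875 kcal = 3.661×10^6 J; m = 17.1 lb = 7.756 kg; g = 9.810 m/s².
h = 48114 m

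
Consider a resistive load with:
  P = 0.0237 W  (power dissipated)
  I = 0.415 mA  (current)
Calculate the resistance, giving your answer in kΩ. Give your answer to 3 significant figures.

Rearranging P = I²R for R: R = P/I².
P = 0.0237 W; I = 0.415 mA = 4.150×10^-4 A.
R = 1.376×10^5 Ω
1.376×10^5 Ω × (1 kΩ / 1000 Ω) = 137.6 kΩ

138 kΩ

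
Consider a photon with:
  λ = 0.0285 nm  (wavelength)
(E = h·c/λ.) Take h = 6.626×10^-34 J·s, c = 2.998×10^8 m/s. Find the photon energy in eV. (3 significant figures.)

Directly: E = hc/λ.
λ = 0.0285 nm = 2.850×10^-11 m; h = 6.626×10^-34 J·s; c = 2.998×10^8 m/s.
E = 6.970×10^-15 J
6.970×10^-15 J × (1 eV / 1.602×10^-19 J) = 43504 eV

43500 eV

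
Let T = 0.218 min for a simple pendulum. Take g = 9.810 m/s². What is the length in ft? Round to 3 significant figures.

139 ft

Rearranging T = 2π√(L/g) for L: L = g·(T/2π)².
T = 0.218 min = 13.08 s; g = 9.810 m/s².
L = 42.51 m
42.51 m × (1 ft / 0.3048 m) = 139.5 ft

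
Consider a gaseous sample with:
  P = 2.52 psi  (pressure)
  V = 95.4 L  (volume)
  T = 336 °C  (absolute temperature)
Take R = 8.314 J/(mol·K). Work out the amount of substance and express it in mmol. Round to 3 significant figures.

From the ideal-gas law: n = PV/(RT).
P = 2.52 psi = 17375 Pa; V = 95.4 L = 0.09540 m³; T = 336 °C = 609.1 K; R = 8.314 J/(mol·K).
n = 0.3273 mol
0.3273 mol × (1 mmol / 0.001000 mol) = 327.3 mmol

327 mmol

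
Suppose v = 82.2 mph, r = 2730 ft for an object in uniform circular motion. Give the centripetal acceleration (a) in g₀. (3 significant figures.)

a is given directly by: a = v²/r.
v = 82.2 mph = 36.75 m/s; r = 2730 ft = 832.1 m.
a = 1.623 m/s²
1.623 m/s² × (1 g₀ / 9.807 m/s²) = 0.1655 g₀

0.165 g₀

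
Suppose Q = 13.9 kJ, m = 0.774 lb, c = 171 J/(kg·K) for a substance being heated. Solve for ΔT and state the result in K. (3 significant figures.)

Rearranging Q = m·c·ΔT for ΔT: ΔT = Q/(m·c).
Q = 13.9 kJ = 13900 J; m = 0.774 lb = 0.3511 kg; c = 171 J/(kg·K).
ΔT = 231.5 K

232 K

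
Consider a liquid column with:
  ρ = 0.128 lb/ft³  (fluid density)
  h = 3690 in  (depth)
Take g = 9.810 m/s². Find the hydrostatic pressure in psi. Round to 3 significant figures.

Directly: P = ρgh.
ρ = 0.128 lb/ft³ = 2.050 kg/m³; h = 3690 in = 93.73 m; g = 9.810 m/s².
P = 1885 Pa
1885 Pa × (1 psi / 6895 Pa) = 0.2734 psi

0.273 psi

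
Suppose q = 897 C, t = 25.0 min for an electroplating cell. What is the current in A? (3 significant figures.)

Rearranging: I = q/t.
q = 897 C; t = 25.0 min = 1500 s.
I = 0.5980 A

0.598 A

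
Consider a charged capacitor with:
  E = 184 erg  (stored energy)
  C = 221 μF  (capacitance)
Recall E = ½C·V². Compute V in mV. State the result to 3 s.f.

408 mV

Solving E = ½C·V² for V: V = √(2E/C).
E = 184 erg = 1.840×10^-5 J; C = 221 μF = 2.210×10^-4 F.
V = 0.4081 V  (the unit combination reduces to kg·m²/(A·s³) = V)
0.4081 V × (1 mV / 0.001000 V) = 408.1 mV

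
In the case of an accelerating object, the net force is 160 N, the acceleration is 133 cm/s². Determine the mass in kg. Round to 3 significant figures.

120 kg

From Newton's second law: m = F/a.
F = 160 N; a = 133 cm/s² = 1.330 m/s².
m = 120.3 kg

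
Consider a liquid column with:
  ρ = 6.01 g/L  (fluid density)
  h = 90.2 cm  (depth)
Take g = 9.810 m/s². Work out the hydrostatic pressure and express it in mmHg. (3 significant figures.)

P is given directly by: P = ρgh.
ρ = 6.01 g/L = 6.010 kg/m³; h = 90.2 cm = 0.9020 m; g = 9.810 m/s².
P = 53.18 Pa  (the unit combination reduces to kg/(m·s²) = Pa)
53.18 Pa × (1 mmHg / 133.3 Pa) = 0.3989 mmHg

0.399 mmHg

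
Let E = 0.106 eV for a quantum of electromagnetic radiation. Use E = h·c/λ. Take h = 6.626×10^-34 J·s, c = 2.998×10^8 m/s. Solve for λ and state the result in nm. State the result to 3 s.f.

Rearranging E = h·c/λ for λ: λ = hc/E.
E = 0.106 eV = 1.698×10^-20 J; h = 6.626×10^-34 J·s; c = 2.998×10^8 m/s.
λ = 1.170×10^-5 m
1.170×10^-5 m × (1 nm / 1.000×10^-9 m) = 11697 nm

11700 nm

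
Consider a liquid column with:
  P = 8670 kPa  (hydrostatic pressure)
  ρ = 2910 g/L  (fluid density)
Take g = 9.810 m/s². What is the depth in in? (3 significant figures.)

12000 in

Rearranging: h = P/(ρ·g).
P = 8670 kPa = 8.670×10^6 Pa; ρ = 2910 g/L = 2910 kg/m³; g = 9.810 m/s².
h = 303.7 m
303.7 m × (1 in / 0.02540 m) = 11957 in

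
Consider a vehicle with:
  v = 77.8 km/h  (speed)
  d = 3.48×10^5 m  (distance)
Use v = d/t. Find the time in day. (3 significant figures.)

0.186 day

Rearranging: t = d/v.
v = 77.8 km/h = 21.61 m/s; d = 3.48×10^5 m.
t = 16103 s
16103 s × (1 day / 86400 s) = 0.1864 day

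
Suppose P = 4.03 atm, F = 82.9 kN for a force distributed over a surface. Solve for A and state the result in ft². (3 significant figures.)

2.19 ft²

Solving P = F/A for A: A = F/P.
P = 4.03 atm = 4.083×10^5 Pa; F = 82.9 kN = 82900 N.
A = 0.2030 m²
0.2030 m² × (1 ft² / 0.09290 m²) = 2.185 ft²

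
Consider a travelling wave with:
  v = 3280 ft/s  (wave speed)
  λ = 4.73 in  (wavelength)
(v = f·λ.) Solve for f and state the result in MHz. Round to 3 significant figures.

Solving v = f·λ for f: f = v/λ.
v = 3280 ft/s = 999.7 m/s; λ = 4.73 in = 0.1201 m.
f = 8321 Hz
8321 Hz × (1 MHz / 1.000×10^6 Hz) = 0.008321 MHz

0.00832 MHz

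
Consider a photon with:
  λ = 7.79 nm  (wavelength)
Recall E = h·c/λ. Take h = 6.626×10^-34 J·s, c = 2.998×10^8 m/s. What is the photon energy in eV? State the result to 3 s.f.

159 eV

Directly: E = hc/λ.
λ = 7.79 nm = 7.790×10^-9 m; h = 6.626×10^-34 J·s; c = 2.998×10^8 m/s.
E = 2.550×10^-17 J
2.550×10^-17 J × (1 eV / 1.602×10^-19 J) = 159.2 eV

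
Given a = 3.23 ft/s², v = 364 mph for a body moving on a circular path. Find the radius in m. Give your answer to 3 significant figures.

Rearranging a = v²/r for r: r = v²/a.
a = 3.23 ft/s² = 0.9845 m/s²; v = 364 mph = 162.7 m/s.
r = 26895 m

26900 m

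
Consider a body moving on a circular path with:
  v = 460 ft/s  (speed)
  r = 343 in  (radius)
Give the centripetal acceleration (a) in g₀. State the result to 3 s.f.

230 g₀

Directly: a = v²/r.
v = 460 ft/s = 140.2 m/s; r = 343 in = 8.712 m.
a = 2256 m/s²
2256 m/s² × (1 g₀ / 9.807 m/s²) = 230.1 g₀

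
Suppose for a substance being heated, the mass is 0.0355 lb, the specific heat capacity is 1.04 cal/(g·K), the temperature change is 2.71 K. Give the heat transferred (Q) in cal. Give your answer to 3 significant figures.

45.4 cal

Q is given directly by: Q = mcΔT.
m = 0.0355 lb = 0.01610 kg; c = 1.04 cal/(g·K) = 4351 J/(kg·K); ΔT = 2.71 K.
Q = 189.9 J
189.9 J × (1 cal / 4.184 J) = 45.38 cal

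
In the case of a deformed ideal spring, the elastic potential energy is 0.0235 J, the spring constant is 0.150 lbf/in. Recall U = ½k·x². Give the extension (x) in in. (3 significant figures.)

1.67 in

Rearranging: x = √(2U/k).
U = 0.0235 J; k = 0.150 lbf/in = 26.27 N/m.
x = 0.04230 m
0.04230 m × (1 in / 0.02540 m) = 1.665 in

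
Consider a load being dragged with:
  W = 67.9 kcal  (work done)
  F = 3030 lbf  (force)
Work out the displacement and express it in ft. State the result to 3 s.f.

69.2 ft

Rearranging W = F·d for d: d = W/F.
W = 67.9 kcal = 2.841×10^5 J; F = 3030 lbf = 13478 N.
d = 21.08 m
21.08 m × (1 ft / 0.3048 m) = 69.15 ft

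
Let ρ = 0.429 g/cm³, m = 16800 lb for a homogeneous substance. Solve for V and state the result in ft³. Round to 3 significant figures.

Solving ρ = m/V for V: V = m/ρ.
ρ = 0.429 g/cm³ = 429.0 kg/m³; m = 16800 lb = 7620 kg.
V = 17.76 m³
17.76 m³ × (1 ft³ / 0.02832 m³) = 627.3 ft³

627 ft³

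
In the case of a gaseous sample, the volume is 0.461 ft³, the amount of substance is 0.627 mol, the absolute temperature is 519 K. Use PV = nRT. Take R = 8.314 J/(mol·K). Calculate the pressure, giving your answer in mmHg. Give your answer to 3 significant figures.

Directly: P = nRT/V.
V = 0.461 ft³ = 0.01305 m³; n = 0.627 mol; T = 519 K; R = 8.314 J/(mol·K).
P = 2.073×10^5 Pa  (the unit combination reduces to kg/(m·s²) = Pa)
2.073×10^5 Pa × (1 mmHg / 133.3 Pa) = 1555 mmHg

1550 mmHg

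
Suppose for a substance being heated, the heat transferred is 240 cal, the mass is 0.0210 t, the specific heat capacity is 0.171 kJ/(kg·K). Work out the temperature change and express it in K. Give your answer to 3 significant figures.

Solving Q = m·c·ΔT for ΔT: ΔT = Q/(m·c).
Q = 240 cal = 1004 J; m = 0.0210 t = 21.00 kg; c = 0.171 kJ/(kg·K) = 171.0 J/(kg·K).
ΔT = 0.2796 K

0.280 K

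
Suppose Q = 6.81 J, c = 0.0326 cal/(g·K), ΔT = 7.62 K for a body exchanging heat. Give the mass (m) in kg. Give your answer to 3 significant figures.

0.00655 kg

Rearranging: m = Q/(c·ΔT).
Q = 6.81 J; c = 0.0326 cal/(g·K) = 136.4 J/(kg·K); ΔT = 7.62 K.
m = 0.006552 kg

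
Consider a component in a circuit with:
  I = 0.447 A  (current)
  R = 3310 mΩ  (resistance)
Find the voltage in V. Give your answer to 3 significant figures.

1.48 V

Directly: V = IR.
I = 0.447 A; R = 3310 mΩ = 3.310 Ω.
V = 1.480 V  (the unit combination reduces to kg·m²/(A·s³) = V)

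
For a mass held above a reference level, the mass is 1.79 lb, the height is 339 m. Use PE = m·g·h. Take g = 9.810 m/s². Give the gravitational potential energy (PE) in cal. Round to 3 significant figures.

Directly: PE = mgh.
m = 1.79 lb = 0.8119 kg; h = 339 m; g = 9.810 m/s².
PE = 2700 J  (the unit combination reduces to kg·m²/s² = J)
2700 J × (1 cal / 4.184 J) = 645.4 cal

645 cal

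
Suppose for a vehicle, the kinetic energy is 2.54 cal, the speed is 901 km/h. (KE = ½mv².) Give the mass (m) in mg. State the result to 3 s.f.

339 mg

Rearranging: m = 2·KE/v².
KE = 2.54 cal = 10.63 J; v = 901 km/h = 250.3 m/s.
m = 3.393×10^-4 kg
3.393×10^-4 kg × (1 mg / 1.000×10^-6 kg) = 339.3 mg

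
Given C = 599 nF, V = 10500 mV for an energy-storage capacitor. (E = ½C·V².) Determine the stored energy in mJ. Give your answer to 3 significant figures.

0.0330 mJ

Directly: E = ½CV².
C = 599 nF = 5.990×10^-7 F; V = 10500 mV = 10.50 V.
E = 3.302×10^-5 J
3.302×10^-5 J × (1 mJ / 0.001000 J) = 0.03302 mJ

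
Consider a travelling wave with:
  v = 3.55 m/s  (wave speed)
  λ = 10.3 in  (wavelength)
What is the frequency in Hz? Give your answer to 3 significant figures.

13.6 Hz

Solving v = f·λ for f: f = v/λ.
v = 3.55 m/s; λ = 10.3 in = 0.2616 m.
f = 13.57 Hz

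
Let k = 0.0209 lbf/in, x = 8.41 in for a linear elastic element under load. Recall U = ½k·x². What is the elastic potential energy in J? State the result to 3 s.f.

0.0835 J

Directly: U = ½kx².
k = 0.0209 lbf/in = 3.660 N/m; x = 8.41 in = 0.2136 m.
U = 0.08351 J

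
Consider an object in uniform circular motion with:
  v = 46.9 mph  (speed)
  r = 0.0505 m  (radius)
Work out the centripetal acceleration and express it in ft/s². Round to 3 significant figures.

28600 ft/s²

Directly: a = v²/r.
v = 46.9 mph = 20.97 m/s; r = 0.0505 m.
a = 8705 m/s²
8705 m/s² × (1 ft/s² / 0.3048 m/s²) = 28558 ft/s²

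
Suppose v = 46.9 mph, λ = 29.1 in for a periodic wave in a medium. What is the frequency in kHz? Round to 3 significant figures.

Rearranging v = f·λ for f: f = v/λ.
v = 46.9 mph = 20.97 m/s; λ = 29.1 in = 0.7391 m.
f = 28.37 Hz
28.37 Hz × (1 kHz / 1000 Hz) = 0.02837 kHz

0.0284 kHz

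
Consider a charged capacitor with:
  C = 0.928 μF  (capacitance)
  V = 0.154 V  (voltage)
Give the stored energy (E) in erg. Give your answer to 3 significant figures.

0.110 erg

Directly: E = ½CV².
C = 0.928 μF = 9.280×10^-7 F; V = 0.154 V.
E = 1.100×10^-8 J
1.100×10^-8 J × (1 erg / 1.000×10^-7 J) = 0.1100 erg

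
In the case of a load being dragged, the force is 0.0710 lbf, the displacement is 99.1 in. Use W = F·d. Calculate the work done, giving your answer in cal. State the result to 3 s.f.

0.190 cal

W is given directly by: W = F·d.
F = 0.0710 lbf = 0.3158 N; d = 99.1 in = 2.517 m.
W = 0.7950 J  (the unit combination reduces to kg·m²/s² = J)
0.7950 J × (1 cal / 4.184 J) = 0.1900 cal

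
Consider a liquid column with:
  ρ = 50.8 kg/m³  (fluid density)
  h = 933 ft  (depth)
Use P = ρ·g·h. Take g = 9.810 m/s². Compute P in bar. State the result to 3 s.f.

Directly: P = ρgh.
ρ = 50.8 kg/m³; h = 933 ft = 284.4 m; g = 9.810 m/s².
P = 1.417×10^5 Pa  (the unit combination reduces to kg/(m·s²) = Pa)
1.417×10^5 Pa × (1 bar / 1.000×10^5 Pa) = 1.417 bar

1.42 bar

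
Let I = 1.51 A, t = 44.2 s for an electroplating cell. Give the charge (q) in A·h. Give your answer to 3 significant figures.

q is given directly by: q = It.
I = 1.51 A; t = 44.2 s.
q = 66.74 C  (the unit combination reduces to A·s = C)
66.74 C × (1 A·h / 3600 C) = 0.01854 A·h

0.0185 A·h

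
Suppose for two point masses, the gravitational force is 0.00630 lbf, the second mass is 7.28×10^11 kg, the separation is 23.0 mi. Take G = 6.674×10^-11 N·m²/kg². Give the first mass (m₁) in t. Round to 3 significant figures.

790 t

Rearranging F = G·m₁·m₂/r² for m₁: m₁ = F·r²/(G·m₂).
F = 0.00630 lbf = 0.02802 N; m₂ = 7.28×10^11 kg; r = 23.0 mi = 37015 m; G = 6.674×10^-11 N·m²/kg².
m₁ = 7.902×10^5 kg
7.902×10^5 kg × (1 t / 1000 kg) = 790.2 t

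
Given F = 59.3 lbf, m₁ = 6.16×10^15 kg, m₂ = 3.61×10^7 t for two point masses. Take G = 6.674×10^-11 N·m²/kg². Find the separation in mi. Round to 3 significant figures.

From Newton's law of gravitation: r = √(G·m₁m₂/F).
F = 59.3 lbf = 263.8 N; m₁ = 6.16×10^15 kg; m₂ = 3.61×10^7 t = 3.610×10^10 kg; G = 6.674×10^-11 N·m²/kg².
r = 7.501×10^6 m
7.501×10^6 m × (1 mi / 1609 m) = 4661 mi

4660 mi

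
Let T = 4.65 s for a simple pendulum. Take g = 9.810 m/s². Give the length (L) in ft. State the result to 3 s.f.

17.6 ft

Solving T = 2π√(L/g) for L: L = g·(T/2π)².
T = 4.65 s; g = 9.810 m/s².
L = 5.373 m
5.373 m × (1 ft / 0.3048 m) = 17.63 ft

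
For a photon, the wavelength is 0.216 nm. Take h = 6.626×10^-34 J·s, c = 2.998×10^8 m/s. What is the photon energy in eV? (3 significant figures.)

5740 eV

Directly: E = hc/λ.
λ = 0.216 nm = 2.160×10^-10 m; h = 6.626×10^-34 J·s; c = 2.998×10^8 m/s.
E = 9.197×10^-16 J  (the unit combination reduces to kg·m²/s² = J)
9.197×10^-16 J × (1 eV / 1.602×10^-19 J) = 5740 eV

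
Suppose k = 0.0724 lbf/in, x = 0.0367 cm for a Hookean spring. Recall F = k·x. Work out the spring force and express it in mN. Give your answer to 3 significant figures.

Directly: F = kx.
k = 0.0724 lbf/in = 12.68 N/m; x = 0.0367 cm = 3.670×10^-4 m.
F = 0.004653 N
0.004653 N × (1 mN / 0.001000 N) = 4.653 mN

4.65 mN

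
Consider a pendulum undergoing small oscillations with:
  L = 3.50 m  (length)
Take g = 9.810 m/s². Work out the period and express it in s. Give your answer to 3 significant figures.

Directly: T = 2π√(L/g).
L = 3.50 m; g = 9.810 m/s².
T = 3.753 s

3.75 s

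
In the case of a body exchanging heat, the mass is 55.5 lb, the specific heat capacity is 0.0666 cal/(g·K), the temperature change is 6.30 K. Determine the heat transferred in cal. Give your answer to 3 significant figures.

10600 cal

Directly: Q = mcΔT.
m = 55.5 lb = 25.17 kg; c = 0.0666 cal/(g·K) = 278.7 J/(kg·K); ΔT = 6.30 K.
Q = 44194 J
44194 J × (1 cal / 4.184 J) = 10563 cal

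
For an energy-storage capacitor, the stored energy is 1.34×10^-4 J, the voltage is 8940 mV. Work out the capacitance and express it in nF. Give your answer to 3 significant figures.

3350 nF

Solving E = ½C·V² for C: C = 2E/V².
E = 1.34×10^-4 J; V = 8940 mV = 8.940 V.
C = 3.353×10^-6 F
3.353×10^-6 F × (1 nF / 1.000×10^-9 F) = 3353 nF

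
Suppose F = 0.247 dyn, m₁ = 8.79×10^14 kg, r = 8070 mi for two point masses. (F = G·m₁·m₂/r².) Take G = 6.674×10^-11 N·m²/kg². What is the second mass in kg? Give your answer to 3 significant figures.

Rearranging F = G·m₁·m₂/r² for m₂: m₂ = F·r²/(G·m₁).
F = 0.247 dyn = 2.470×10^-6 N; m₁ = 8.79×10^14 kg; r = 8070 mi = 1.299×10^7 m; G = 6.674×10^-11 N·m²/kg².
m₂ = 7102 kg

7100 kg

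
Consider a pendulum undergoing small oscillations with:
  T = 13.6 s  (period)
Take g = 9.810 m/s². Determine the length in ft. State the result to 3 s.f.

Solving T = 2π√(L/g) for L: L = g·(T/2π)².
T = 13.6 s; g = 9.810 m/s².
L = 45.96 m
45.96 m × (1 ft / 0.3048 m) = 150.8 ft

151 ft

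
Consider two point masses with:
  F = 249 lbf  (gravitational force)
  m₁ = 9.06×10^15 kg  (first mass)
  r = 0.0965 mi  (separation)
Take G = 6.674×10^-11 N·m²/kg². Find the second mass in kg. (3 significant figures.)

Rearranging F = G·m₁·m₂/r² for m₂: m₂ = F·r²/(G·m₁).
F = 249 lbf = 1108 N; m₁ = 9.06×10^15 kg; r = 0.0965 mi = 155.3 m; G = 6.674×10^-11 N·m²/kg².
m₂ = 44.18 kg

44.2 kg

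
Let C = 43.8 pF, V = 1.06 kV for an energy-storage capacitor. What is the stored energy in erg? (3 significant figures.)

Directly: E = ½CV².
C = 43.8 pF = 4.380×10^-11 F; V = 1.06 kV = 1060 V.
E = 2.461×10^-5 J  (the unit combination reduces to kg·m²/s² = J)
2.461×10^-5 J × (1 erg / 1.000×10^-7 J) = 246.1 erg

246 erg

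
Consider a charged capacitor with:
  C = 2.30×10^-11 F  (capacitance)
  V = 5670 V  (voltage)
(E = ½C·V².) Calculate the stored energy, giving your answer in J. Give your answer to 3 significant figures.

E is given directly by: E = ½CV².
C = 2.30×10^-11 F; V = 5670 V.
E = 3.697×10^-4 J  (the unit combination reduces to kg·m²/s² = J)

3.70×10^-4 J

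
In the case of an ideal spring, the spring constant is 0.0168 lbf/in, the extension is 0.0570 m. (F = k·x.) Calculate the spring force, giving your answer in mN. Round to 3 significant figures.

Directly: F = kx.
k = 0.0168 lbf/in = 2.942 N/m; x = 0.0570 m.
F = 0.1677 N
0.1677 N × (1 mN / 0.001000 N) = 167.7 mN

168 mN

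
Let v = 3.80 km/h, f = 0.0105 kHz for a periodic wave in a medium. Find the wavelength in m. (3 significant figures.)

0.101 m

Rearranging v = f·λ for λ: λ = v/f.
v = 3.80 km/h = 1.056 m/s; f = 0.0105 kHz = 10.50 Hz.
λ = 0.1005 m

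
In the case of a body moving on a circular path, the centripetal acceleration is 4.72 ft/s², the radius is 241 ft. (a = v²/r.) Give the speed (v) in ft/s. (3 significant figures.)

Solving a = v²/r for v: v = √(a·r).
a = 4.72 ft/s² = 1.439 m/s²; r = 241 ft = 73.46 m.
v = 10.28 m/s
10.28 m/s × (1 ft/s / 0.3048 m/s) = 33.73 ft/s

33.7 ft/s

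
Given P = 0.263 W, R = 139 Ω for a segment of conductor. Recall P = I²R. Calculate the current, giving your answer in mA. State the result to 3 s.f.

43.5 mA

Rearranging: I = √(P/R).
P = 0.263 W; R = 139 Ω.
I = 0.04350 A
0.04350 A × (1 mA / 0.001000 A) = 43.50 mA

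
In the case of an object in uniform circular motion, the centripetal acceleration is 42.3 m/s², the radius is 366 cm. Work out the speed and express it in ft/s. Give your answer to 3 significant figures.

40.8 ft/s

Rearranging a = v²/r for v: v = √(a·r).
a = 42.3 m/s²; r = 366 cm = 3.660 m.
v = 12.44 m/s
12.44 m/s × (1 ft/s / 0.3048 m/s) = 40.82 ft/s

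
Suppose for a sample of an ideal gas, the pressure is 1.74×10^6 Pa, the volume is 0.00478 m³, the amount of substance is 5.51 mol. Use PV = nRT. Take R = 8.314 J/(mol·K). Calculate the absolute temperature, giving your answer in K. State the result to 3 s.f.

Rearranging: T = PV/(nR).
P = 1.74×10^6 Pa; V = 0.00478 m³; n = 5.51 mol; R = 8.314 J/(mol·K).
T = 181.6 K

182 K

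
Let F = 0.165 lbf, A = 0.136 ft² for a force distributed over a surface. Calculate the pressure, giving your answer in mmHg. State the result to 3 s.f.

0.436 mmHg

Directly: P = F/A.
F = 0.165 lbf = 0.7340 N; A = 0.136 ft² = 0.01263 m².
P = 58.09 Pa
58.09 Pa × (1 mmHg / 133.3 Pa) = 0.4357 mmHg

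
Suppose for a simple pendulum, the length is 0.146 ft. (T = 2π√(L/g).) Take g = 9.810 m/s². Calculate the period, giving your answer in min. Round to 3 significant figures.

0.00705 min

T is given directly by: T = 2π√(L/g).
L = 0.146 ft = 0.04450 m; g = 9.810 m/s².
T = 0.4232 s
0.4232 s × (1 min / 60.00 s) = 0.007053 min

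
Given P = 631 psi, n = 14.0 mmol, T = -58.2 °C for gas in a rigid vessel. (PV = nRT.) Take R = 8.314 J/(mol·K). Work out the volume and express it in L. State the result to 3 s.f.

0.00575 L

From the ideal-gas law: V = nRT/P.
P = 631 psi = 4.351×10^6 Pa; n = 14.0 mmol = 0.01400 mol; T = -58.2 °C = 214.9 K; R = 8.314 J/(mol·K).
V = 5.751×10^-6 m³
5.751×10^-6 m³ × (1 L / 0.001000 m³) = 0.005751 L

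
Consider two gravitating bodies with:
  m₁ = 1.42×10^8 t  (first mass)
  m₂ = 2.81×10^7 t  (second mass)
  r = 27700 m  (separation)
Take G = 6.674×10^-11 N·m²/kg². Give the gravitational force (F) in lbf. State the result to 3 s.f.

78.0 lbf

Directly: F = Gm₁m₂/r².
m₁ = 1.42×10^8 t = 1.420×10^11 kg; m₂ = 2.81×10^7 t = 2.810×10^10 kg; r = 27700 m; G = 6.674×10^-11 N·m²/kg².
F = 347.1 N
347.1 N × (1 lbf / 4.448 N) = 78.03 lbf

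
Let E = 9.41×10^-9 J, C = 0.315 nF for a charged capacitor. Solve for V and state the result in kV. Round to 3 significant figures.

Rearranging E = ½C·V² for V: V = √(2E/C).
E = 9.41×10^-9 J; C = 0.315 nF = 3.150×10^-10 F.
V = 7.730 V
7.730 V × (1 kV / 1000 V) = 0.007730 kV

0.00773 kV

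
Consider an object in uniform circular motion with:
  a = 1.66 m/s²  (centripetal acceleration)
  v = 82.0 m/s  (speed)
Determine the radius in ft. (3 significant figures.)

Solving a = v²/r for r: r = v²/a.
a = 1.66 m/s²; v = 82.0 m/s.
r = 4051 m
4051 m × (1 ft / 0.3048 m) = 13289 ft

13300 ft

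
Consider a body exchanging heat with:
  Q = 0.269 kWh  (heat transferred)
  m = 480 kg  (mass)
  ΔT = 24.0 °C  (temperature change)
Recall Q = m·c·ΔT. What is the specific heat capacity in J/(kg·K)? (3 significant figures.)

Rearranging: c = Q/(m·ΔT).
Q = 0.269 kWh = 9.684×10^5 J; m = 480 kg; ΔT = 24.0 °C = 24.00 K.
c = 84.06 J/(kg·K)

84.1 J/(kg·K)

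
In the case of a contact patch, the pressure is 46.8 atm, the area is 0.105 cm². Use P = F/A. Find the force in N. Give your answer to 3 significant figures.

Solving P = F/A for F: F = P·A.
P = 46.8 atm = 4.742×10^6 Pa; A = 0.105 cm² = 1.050×10^-5 m².
F = 49.79 N

49.8 N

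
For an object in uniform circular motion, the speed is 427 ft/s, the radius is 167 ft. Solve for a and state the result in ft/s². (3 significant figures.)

Directly: a = v²/r.
v = 427 ft/s = 130.1 m/s; r = 167 ft = 50.90 m.
a = 332.8 m/s²
332.8 m/s² × (1 ft/s² / 0.3048 m/s²) = 1092 ft/s²

1090 ft/s²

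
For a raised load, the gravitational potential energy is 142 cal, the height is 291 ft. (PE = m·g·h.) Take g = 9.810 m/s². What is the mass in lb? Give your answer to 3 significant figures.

Solving PE = m·g·h for m: m = PE/(g·h).
PE = 142 cal = 594.1 J; h = 291 ft = 88.70 m; g = 9.810 m/s².
m = 0.6828 kg
0.6828 kg × (1 lb / 0.4536 kg) = 1.505 lb

1.51 lb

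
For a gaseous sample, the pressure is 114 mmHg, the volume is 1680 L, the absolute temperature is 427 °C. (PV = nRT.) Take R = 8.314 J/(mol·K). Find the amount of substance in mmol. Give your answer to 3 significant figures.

From the ideal-gas law: n = PV/(RT).
P = 114 mmHg = 15199 Pa; V = 1680 L = 1.680 m³; T = 427 °C = 700.1 K; R = 8.314 J/(mol·K).
n = 4.386 mol
4.386 mol × (1 mmol / 0.001000 mol) = 4386 mmol

4390 mmol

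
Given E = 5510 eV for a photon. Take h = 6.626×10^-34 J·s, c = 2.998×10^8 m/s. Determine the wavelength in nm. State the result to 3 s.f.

Solving E = h·c/λ for λ: λ = hc/E.
E = 5510 eV = 8.828×10^-16 J; h = 6.626×10^-34 J·s; c = 2.998×10^8 m/s.
λ = 2.250×10^-10 m
2.250×10^-10 m × (1 nm / 1.000×10^-9 m) = 0.2250 nm

0.225 nm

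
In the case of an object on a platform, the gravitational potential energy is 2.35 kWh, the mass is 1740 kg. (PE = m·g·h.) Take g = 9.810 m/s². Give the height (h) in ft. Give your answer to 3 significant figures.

Solving PE = m·g·h for h: h = PE/(m·g).
PE = 2.35 kWh = 8.460×10^6 J; m = 1740 kg; g = 9.810 m/s².
h = 495.6 m
495.6 m × (1 ft / 0.3048 m) = 1626 ft

1630 ft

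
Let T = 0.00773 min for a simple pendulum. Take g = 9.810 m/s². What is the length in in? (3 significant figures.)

2.10 in

Rearranging T = 2π√(L/g) for L: L = g·(T/2π)².
T = 0.00773 min = 0.4638 s; g = 9.810 m/s².
L = 0.05345 m
0.05345 m × (1 in / 0.02540 m) = 2.104 in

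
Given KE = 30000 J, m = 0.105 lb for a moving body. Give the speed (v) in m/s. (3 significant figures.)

Solving KE = ½mv² for v: v = √(2·KE/m).
KE = 30000 J; m = 0.105 lb = 0.04763 kg.
v = 1122 m/s

1120 m/s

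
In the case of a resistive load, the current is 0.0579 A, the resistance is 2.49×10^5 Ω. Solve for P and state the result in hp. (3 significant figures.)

Directly: P = I²R.
I = 0.0579 A; R = 2.49×10^5 Ω.
P = 834.8 W
834.8 W × (1 hp / 745.7 W) = 1.119 hp

1.12 hp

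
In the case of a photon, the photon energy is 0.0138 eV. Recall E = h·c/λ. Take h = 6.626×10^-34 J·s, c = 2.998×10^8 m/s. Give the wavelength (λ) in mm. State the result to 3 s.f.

Solving E = h·c/λ for λ: λ = hc/E.
E = 0.0138 eV = 2.211×10^-21 J; h = 6.626×10^-34 J·s; c = 2.998×10^8 m/s.
λ = 8.984×10^-5 m
8.984×10^-5 m × (1 mm / 0.001000 m) = 0.08984 mm

0.0898 mm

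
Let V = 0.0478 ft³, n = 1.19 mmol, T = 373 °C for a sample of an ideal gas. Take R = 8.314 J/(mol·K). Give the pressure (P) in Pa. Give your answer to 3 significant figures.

P is given directly by: P = nRT/V.
V = 0.0478 ft³ = 0.001354 m³; n = 1.19 mmol = 0.001190 mol; T = 373 °C = 646.1 K; R = 8.314 J/(mol·K).
P = 4723 Pa  (the unit combination reduces to kg/(m·s²) = Pa)

4720 Pa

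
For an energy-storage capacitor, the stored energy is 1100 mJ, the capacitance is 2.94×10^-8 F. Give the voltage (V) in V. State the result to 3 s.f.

8650 V

Solving E = ½C·V² for V: V = √(2E/C).
E = 1100 mJ = 1.100 J; C = 2.94×10^-8 F.
V = 8650 V  (the unit combination reduces to kg·m²/(A·s³) = V)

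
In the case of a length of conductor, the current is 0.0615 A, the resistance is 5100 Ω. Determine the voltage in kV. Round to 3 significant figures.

0.314 kV

Directly: V = IR.
I = 0.0615 A; R = 5100 Ω.
V = 313.6 V  (the unit combination reduces to kg·m²/(A·s³) = V)
313.6 V × (1 kV / 1000 V) = 0.3136 kV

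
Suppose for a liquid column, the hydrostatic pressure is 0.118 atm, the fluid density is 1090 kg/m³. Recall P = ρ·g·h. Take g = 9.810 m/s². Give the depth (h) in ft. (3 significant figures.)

Rearranging: h = P/(ρ·g).
P = 0.118 atm = 11956 Pa; ρ = 1090 kg/m³; g = 9.810 m/s².
h = 1.118 m
1.118 m × (1 ft / 0.3048 m) = 3.668 ft

3.67 ft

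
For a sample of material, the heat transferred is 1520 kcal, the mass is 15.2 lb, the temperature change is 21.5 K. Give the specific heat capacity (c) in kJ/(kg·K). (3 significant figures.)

42.9 kJ/(kg·K)

Solving Q = m·c·ΔT for c: c = Q/(m·ΔT).
Q = 1520 kcal = 6.360×10^6 J; m = 15.2 lb = 6.895 kg; ΔT = 21.5 K.
c = 42903 J/(kg·K)
42903 J/(kg·K) × (1 kJ/(kg·K) / 1000 J/(kg·K)) = 42.90 kJ/(kg·K)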